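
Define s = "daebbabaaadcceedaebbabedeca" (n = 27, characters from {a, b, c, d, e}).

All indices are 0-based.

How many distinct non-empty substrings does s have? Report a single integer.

rank→(start, suffix):
  0 → (26, 'a')
  1 → (7, 'aaadcceedaebbabedeca')
  2 → (8, 'aadcceedaebbabedeca')
  3 → (5, 'abaaadcceedaebbabedeca')
  4 → (20, 'abedeca')
  5 → (9, 'adcceedaebbabedeca')
  6 → (1, 'aebbabaaadcceedaebbabedeca')
  7 → (16, 'aebbabedeca')
  8 → (6, 'baaadcceedaebbabedeca')
  9 → (4, 'babaaadcceedaebbabedeca')
  10 → (19, 'babedeca')
  11 → (3, 'bbabaaadcceedaebbabedeca')
  12 → (18, 'bbabedeca')
  13 → (21, 'bedeca')
  14 → (25, 'ca')
  15 → (11, 'cceedaebbabedeca')
  16 → (12, 'ceedaebbabedeca')
  17 → (0, 'daebbabaaadcceedaebbabedeca')
  18 → (15, 'daebbabedeca')
  19 → (10, 'dcceedaebbabedeca')
  20 → (23, 'deca')
  21 → (2, 'ebbabaaadcceedaebbabedeca')
  22 → (17, 'ebbabedeca')
  23 → (24, 'eca')
  24 → (14, 'edaebbabedeca')
  25 → (22, 'edeca')
  26 → (13, 'eedaebbabedeca')

SA = [26, 7, 8, 5, 20, 9, 1, 16, 6, 4, 19, 3, 18, 21, 25, 11, 12, 0, 15, 10, 23, 2, 17, 24, 14, 22, 13]
i: (SA[i-1],SA[i]) lcp shared
  1: (26,7) 1 'a'
  2: (7,8) 2 'aa'
  3: (8,5) 1 'a'
  4: (5,20) 2 'ab'
  5: (20,9) 1 'a'
  6: (9,1) 1 'a'
  7: (1,16) 6 'aebbab'
  8: (16,6) 0 ''
  9: (6,4) 2 'ba'
  10: (4,19) 3 'bab'
  11: (19,3) 1 'b'
  12: (3,18) 4 'bbab'
  13: (18,21) 1 'b'
  14: (21,25) 0 ''
  15: (25,11) 1 'c'
  16: (11,12) 1 'c'
  17: (12,0) 0 ''
  18: (0,15) 7 'daebbab'
  19: (15,10) 1 'd'
  20: (10,23) 1 'd'
  21: (23,2) 0 ''
  22: (2,17) 5 'ebbab'
  23: (17,24) 1 'e'
  24: (24,14) 1 'e'
  25: (14,22) 2 'ed'
  26: (22,13) 1 'e'

n(n+1)/2 = 27·28/2 = 378
Σ LCP = 0 + 1 + 2 + 1 + 2 + 1 + 1 + 6 + 0 + 2 + 3 + 1 + 4 + 1 + 0 + 1 + 1 + 0 + 7 + 1 + 1 + 0 + 5 + 1 + 1 + 2 + 1 = 46
distinct = 378 − 46 = 332

332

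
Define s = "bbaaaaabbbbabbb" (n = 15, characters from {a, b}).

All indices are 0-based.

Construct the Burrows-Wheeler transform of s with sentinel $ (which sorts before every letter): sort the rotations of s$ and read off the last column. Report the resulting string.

rank  rotation          last
    0  $bbaaaaabbbbabbb  b
    1  aaaaabbbbabbb$bb  b
    2  aaaabbbbabbb$bba  a
    3  aaabbbbabbb$bbaa  a
    4  aabbbbabbb$bbaaa  a
    5  abbb$bbaaaaabbbb  b
    6  abbbbabbb$bbaaaa  a
    7  b$bbaaaaabbbbabb  b
    8  baaaaabbbbabbb$b  b
    9  babbb$bbaaaaabbb  b
   10  bb$bbaaaaabbbbab  b
   11  bbaaaaabbbbabbb$  $
   12  bbabbb$bbaaaaabb  b
   13  bbb$bbaaaaabbbba  a
   14  bbbabbb$bbaaaaab  b
   15  bbbbabbb$bbaaaaa  a

bbaaababbbb$baba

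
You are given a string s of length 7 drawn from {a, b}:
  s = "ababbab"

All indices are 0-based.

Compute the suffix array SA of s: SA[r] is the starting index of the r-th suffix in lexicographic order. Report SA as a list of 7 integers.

sorted suffixes:
  #0 SA[0]=5  'ab'
  #1 SA[1]=0  'ababbab'
  #2 SA[2]=2  'abbab'
  #3 SA[3]=6  'b'
  #4 SA[4]=4  'bab'
  #5 SA[5]=1  'babbab'
  #6 SA[6]=3  'bbab'

[5, 0, 2, 6, 4, 1, 3]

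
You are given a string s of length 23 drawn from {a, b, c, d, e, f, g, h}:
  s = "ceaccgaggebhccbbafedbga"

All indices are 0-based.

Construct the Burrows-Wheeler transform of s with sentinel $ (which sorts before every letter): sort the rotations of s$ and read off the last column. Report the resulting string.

agebgbcdecha$cecgfabcgab

rank  rotation                  last
    0  $ceaccgaggebhccbbafedbga  a
    1  a$ceaccgaggebhccbbafedbg  g
    2  accgaggebhccbbafedbga$ce  e
    3  afedbga$ceaccgaggebhccbb  b
    4  aggebhccbbafedbga$ceaccg  g
    5  bafedbga$ceaccgaggebhccb  b
    6  bbafedbga$ceaccgaggebhcc  c
    7  bga$ceaccgaggebhccbbafed  d
    8  bhccbbafedbga$ceaccgagge  e
    9  cbbafedbga$ceaccgaggebhc  c
   10  ccbbafedbga$ceaccgaggebh  h
   11  ccgaggebhccbbafedbga$cea  a
   12  ceaccgaggebhccbbafedbga$  $
   13  cgaggebhccbbafedbga$ceac  c
   14  dbga$ceaccgaggebhccbbafe  e
   15  eaccgaggebhccbbafedbga$c  c
   16  ebhccbbafedbga$ceaccgagg  g
   17  edbga$ceaccgaggebhccbbaf  f
   18  fedbga$ceaccgaggebhccbba  a
   19  ga$ceaccgaggebhccbbafedb  b
   20  gaggebhccbbafedbga$ceacc  c
   21  gebhccbbafedbga$ceaccgag  g
   22  ggebhccbbafedbga$ceaccga  a
   23  hccbbafedbga$ceaccgaggeb  b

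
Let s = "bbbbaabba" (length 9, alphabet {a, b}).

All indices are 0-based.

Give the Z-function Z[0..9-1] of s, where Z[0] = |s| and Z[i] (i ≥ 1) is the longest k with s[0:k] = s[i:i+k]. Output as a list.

[9, 3, 2, 1, 0, 0, 2, 1, 0]

Z[0]=9
i=1: i≥r, start 0; Z[1]=3 extend→box=[1,4)
i=2: min(r-i=2, Z[1]=3)=2; Z[2]=2
i=3: min(r-i=1, Z[2]=2)=1; Z[3]=1
i=4: i≥r, start 0; Z[4]=0
i=5: i≥r, start 0; Z[5]=0
i=6: i≥r, start 0; Z[6]=2 extend→box=[6,8)
i=7: min(r-i=1, Z[1]=3)=1; Z[7]=1
i=8: i≥r, start 0; Z[8]=0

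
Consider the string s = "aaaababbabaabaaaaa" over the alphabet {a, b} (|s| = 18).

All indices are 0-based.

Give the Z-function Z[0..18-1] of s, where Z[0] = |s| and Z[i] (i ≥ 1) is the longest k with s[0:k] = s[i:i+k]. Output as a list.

[18, 3, 2, 1, 0, 1, 0, 0, 1, 0, 2, 1, 0, 4, 4, 3, 2, 1]

Z[0]=18
i=1: outside box; Z[1]=3 scan→box=[1,4)
i=2: min(r-i=2, Z[1]=3)=2; Z[2]=2
i=3: min(r-i=1, Z[2]=2)=1; Z[3]=1
i=4: outside box; Z[4]=0
i=5: outside box; Z[5]=1 scan→box=[5,6)
i=6: outside box; Z[6]=0
i=7: outside box; Z[7]=0
i=8: outside box; Z[8]=1 scan→box=[8,9)
i=9: outside box; Z[9]=0
i=10: outside box; Z[10]=2 scan→box=[10,12)
i=11: min(r-i=1, Z[1]=3)=1; Z[11]=1
i=12: outside box; Z[12]=0
i=13: outside box; Z[13]=4 scan→box=[13,17)
i=14: min(r-i=3, Z[1]=3)=3; Z[14]=4 scan→box=[14,18)
i=15: min(r-i=3, Z[1]=3)=3; Z[15]=3
i=16: min(r-i=2, Z[2]=2)=2; Z[16]=2
i=17: min(r-i=1, Z[3]=1)=1; Z[17]=1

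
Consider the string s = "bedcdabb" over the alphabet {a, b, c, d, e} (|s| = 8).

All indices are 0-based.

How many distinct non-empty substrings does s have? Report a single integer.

33

sorted suffixes:
  #0 SA[0]=5  'abb'
  #1 SA[1]=7  'b'
  #2 SA[2]=6  'bb'
  #3 SA[3]=0  'bedcdabb'
  #4 SA[4]=3  'cdabb'
  #5 SA[5]=4  'dabb'
  #6 SA[6]=2  'dcdabb'
  #7 SA[7]=1  'edcdabb'

SA = [5, 7, 6, 0, 3, 4, 2, 1]
i: (SA[i-1],SA[i]) lcp shared
  1: (5,7) 0 ''
  2: (7,6) 1 'b'
  3: (6,0) 1 'b'
  4: (0,3) 0 ''
  5: (3,4) 0 ''
  6: (4,2) 1 'd'
  7: (2,1) 0 ''

n(n+1)/2 = 8·9/2 = 36
Σ LCP = 0 + 0 + 1 + 1 + 0 + 0 + 1 + 0 = 3
distinct = 36 − 3 = 33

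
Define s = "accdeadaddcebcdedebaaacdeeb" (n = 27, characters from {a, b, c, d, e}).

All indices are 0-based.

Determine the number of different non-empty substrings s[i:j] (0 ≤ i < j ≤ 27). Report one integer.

rank | idx | suffix
   0 |  19 | aaacdeeb
   1 |  20 | aacdeeb
   2 |   0 | accdeadaddcebcdedebaaacdeeb
   3 |  21 | acdeeb
   4 |   5 | adaddcebcdedebaaacdeeb
   5 |   7 | addcebcdedebaaacdeeb
   6 |  26 | b
   7 |  18 | baaacdeeb
   8 |  12 | bcdedebaaacdeeb
   9 |   1 | ccdeadaddcebcdedebaaacdeeb
  10 |   2 | cdeadaddcebcdedebaaacdeeb
  11 |  13 | cdedebaaacdeeb
  12 |  22 | cdeeb
  13 |  10 | cebcdedebaaacdeeb
  14 |   6 | daddcebcdedebaaacdeeb
  15 |   9 | dcebcdedebaaacdeeb
  16 |   8 | ddcebcdedebaaacdeeb
  17 |   3 | deadaddcebcdedebaaacdeeb
  18 |  16 | debaaacdeeb
  19 |  14 | dedebaaacdeeb
  20 |  23 | deeb
  21 |   4 | eadaddcebcdedebaaacdeeb
  22 |  25 | eb
  23 |  17 | ebaaacdeeb
  24 |  11 | ebcdedebaaacdeeb
  25 |  15 | edebaaacdeeb
  26 |  24 | eeb

SA = [19, 20, 0, 21, 5, 7, 26, 18, 12, 1, 2, 13, 22, 10, 6, 9, 8, 3, 16, 14, 23, 4, 25, 17, 11, 15, 24]
[i] adj suffixes → lcp
  [1] 19/20 → 2 ('aa')
  [2] 20/0 → 1 ('a')
  [3] 0/21 → 2 ('ac')
  [4] 21/5 → 1 ('a')
  [5] 5/7 → 2 ('ad')
  [6] 7/26 → 0 ('')
  [7] 26/18 → 1 ('b')
  [8] 18/12 → 1 ('b')
  [9] 12/1 → 0 ('')
  [10] 1/2 → 1 ('c')
  [11] 2/13 → 3 ('cde')
  [12] 13/22 → 3 ('cde')
  [13] 22/10 → 1 ('c')
  [14] 10/6 → 0 ('')
  [15] 6/9 → 1 ('d')
  [16] 9/8 → 1 ('d')
  [17] 8/3 → 1 ('d')
  [18] 3/16 → 2 ('de')
  [19] 16/14 → 2 ('de')
  [20] 14/23 → 2 ('de')
  [21] 23/4 → 0 ('')
  [22] 4/25 → 1 ('e')
  [23] 25/17 → 2 ('eb')
  [24] 17/11 → 2 ('eb')
  [25] 11/15 → 1 ('e')
  [26] 15/24 → 1 ('e')

n(n+1)/2 = 27·28/2 = 378
Σ LCP = 0 + 2 + 1 + 2 + 1 + 2 + 0 + 1 + 1 + 0 + 1 + 3 + 3 + 1 + 0 + 1 + 1 + 1 + 2 + 2 + 2 + 0 + 1 + 2 + 2 + 1 + 1 = 34
distinct = 378 − 34 = 344

344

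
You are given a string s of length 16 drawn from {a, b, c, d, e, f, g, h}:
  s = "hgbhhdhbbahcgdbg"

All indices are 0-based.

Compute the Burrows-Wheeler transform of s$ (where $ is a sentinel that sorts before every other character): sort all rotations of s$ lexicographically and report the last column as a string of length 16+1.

gbbhdghghbhcdah$b

rank  rotation           last
    0  $hgbhhdhbbahcgdbg  g
    1  ahcgdbg$hgbhhdhbb  b
    2  bahcgdbg$hgbhhdhb  b
    3  bbahcgdbg$hgbhhdh  h
    4  bg$hgbhhdhbbahcgd  d
    5  bhhdhbbahcgdbg$hg  g
    6  cgdbg$hgbhhdhbbah  h
    7  dbg$hgbhhdhbbahcg  g
    8  dhbbahcgdbg$hgbhh  h
    9  g$hgbhhdhbbahcgdb  b
   10  gbhhdhbbahcgdbg$h  h
   11  gdbg$hgbhhdhbbahc  c
   12  hbbahcgdbg$hgbhhd  d
   13  hcgdbg$hgbhhdhbba  a
   14  hdhbbahcgdbg$hgbh  h
   15  hgbhhdhbbahcgdbg$  $
   16  hhdhbbahcgdbg$hgb  b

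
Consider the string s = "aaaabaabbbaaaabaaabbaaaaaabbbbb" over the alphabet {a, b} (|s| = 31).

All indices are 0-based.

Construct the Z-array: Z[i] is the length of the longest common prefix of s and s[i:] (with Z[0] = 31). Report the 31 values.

[31, 3, 2, 1, 0, 2, 1, 0, 0, 0, 7, 3, 2, 1, 0, 3, 2, 1, 0, 0, 4, 4, 5, 3, 2, 1, 0, 0, 0, 0, 0]

Z[0]=31
i=1: outside box; Z[1]=3 grow→box=[1,4)
i=2: min(r-i=2, Z[1]=3)=2; Z[2]=2
i=3: min(r-i=1, Z[2]=2)=1; Z[3]=1
i=4: outside box; Z[4]=0
i=5: outside box; Z[5]=2 grow→box=[5,7)
i=6: min(r-i=1, Z[1]=3)=1; Z[6]=1
i=7: outside box; Z[7]=0
i=8: outside box; Z[8]=0
i=9: outside box; Z[9]=0
i=10: outside box; Z[10]=7 grow→box=[10,17)
i=11: min(r-i=6, Z[1]=3)=3; Z[11]=3
i=12: min(r-i=5, Z[2]=2)=2; Z[12]=2
i=13: min(r-i=4, Z[3]=1)=1; Z[13]=1
i=14: min(r-i=3, Z[4]=0)=0; Z[14]=0
i=15: min(r-i=2, Z[5]=2)=2; Z[15]=3 grow→box=[15,18)
i=16: min(r-i=2, Z[1]=3)=2; Z[16]=2
i=17: min(r-i=1, Z[2]=2)=1; Z[17]=1
i=18: outside box; Z[18]=0
i=19: outside box; Z[19]=0
i=20: outside box; Z[20]=4 grow→box=[20,24)
i=21: min(r-i=3, Z[1]=3)=3; Z[21]=4 grow→box=[21,25)
i=22: min(r-i=3, Z[1]=3)=3; Z[22]=5 grow→box=[22,27)
i=23: min(r-i=4, Z[1]=3)=3; Z[23]=3
i=24: min(r-i=3, Z[2]=2)=2; Z[24]=2
i=25: min(r-i=2, Z[3]=1)=1; Z[25]=1
i=26: min(r-i=1, Z[4]=0)=0; Z[26]=0
i=27: outside box; Z[27]=0
i=28: outside box; Z[28]=0
i=29: outside box; Z[29]=0
i=30: outside box; Z[30]=0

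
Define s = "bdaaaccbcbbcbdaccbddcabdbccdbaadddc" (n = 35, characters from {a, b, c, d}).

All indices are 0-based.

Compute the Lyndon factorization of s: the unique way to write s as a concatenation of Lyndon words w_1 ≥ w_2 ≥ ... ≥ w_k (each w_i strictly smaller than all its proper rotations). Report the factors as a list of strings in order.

emit factor 1: 'bd' (i=0, period=2)
emit factor 2: 'aaaccbcbbcbdaccbddcabdbccdbaadddc' (i=2, period=33)

["bd", "aaaccbcbbcbdaccbddcabdbccdbaadddc"]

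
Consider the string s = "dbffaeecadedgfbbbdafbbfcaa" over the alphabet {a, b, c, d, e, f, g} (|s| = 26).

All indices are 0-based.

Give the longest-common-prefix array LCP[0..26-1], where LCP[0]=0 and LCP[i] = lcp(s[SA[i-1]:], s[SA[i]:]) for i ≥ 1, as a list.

rank→(start, suffix):
  0 → (25, 'a')
  1 → (24, 'aa')
  2 → (8, 'adedgfbbbdafbbfcaa')
  3 → (4, 'aeecadedgfbbbdafbbfcaa')
  4 → (18, 'afbbfcaa')
  5 → (14, 'bbbdafbbfcaa')
  6 → (15, 'bbdafbbfcaa')
  7 → (20, 'bbfcaa')
  8 → (16, 'bdafbbfcaa')
  9 → (21, 'bfcaa')
  10 → (1, 'bffaeecadedgfbbbdafbbfcaa')
  11 → (23, 'caa')
  12 → (7, 'cadedgfbbbdafbbfcaa')
  13 → (17, 'dafbbfcaa')
  14 → (0, 'dbffaeecadedgfbbbdafbbfcaa')
  15 → (9, 'dedgfbbbdafbbfcaa')
  16 → (11, 'dgfbbbdafbbfcaa')
  17 → (6, 'ecadedgfbbbdafbbfcaa')
  18 → (10, 'edgfbbbdafbbfcaa')
  19 → (5, 'eecadedgfbbbdafbbfcaa')
  20 → (3, 'faeecadedgfbbbdafbbfcaa')
  21 → (13, 'fbbbdafbbfcaa')
  22 → (19, 'fbbfcaa')
  23 → (22, 'fcaa')
  24 → (2, 'ffaeecadedgfbbbdafbbfcaa')
  25 → (12, 'gfbbbdafbbfcaa')

SA = [25, 24, 8, 4, 18, 14, 15, 20, 16, 21, 1, 23, 7, 17, 0, 9, 11, 6, 10, 5, 3, 13, 19, 22, 2, 12]
[i] adj suffixes → lcp
  [1] 25/24 → 1 ('a')
  [2] 24/8 → 1 ('a')
  [3] 8/4 → 1 ('a')
  [4] 4/18 → 1 ('a')
  [5] 18/14 → 0 ('')
  [6] 14/15 → 2 ('bb')
  [7] 15/20 → 2 ('bb')
  [8] 20/16 → 1 ('b')
  [9] 16/21 → 1 ('b')
  [10] 21/1 → 2 ('bf')
  [11] 1/23 → 0 ('')
  [12] 23/7 → 2 ('ca')
  [13] 7/17 → 0 ('')
  [14] 17/0 → 1 ('d')
  [15] 0/9 → 1 ('d')
  [16] 9/11 → 1 ('d')
  [17] 11/6 → 0 ('')
  [18] 6/10 → 1 ('e')
  [19] 10/5 → 1 ('e')
  [20] 5/3 → 0 ('')
  [21] 3/13 → 1 ('f')
  [22] 13/19 → 3 ('fbb')
  [23] 19/22 → 1 ('f')
  [24] 22/2 → 1 ('f')
  [25] 2/12 → 0 ('')

[0, 1, 1, 1, 1, 0, 2, 2, 1, 1, 2, 0, 2, 0, 1, 1, 1, 0, 1, 1, 0, 1, 3, 1, 1, 0]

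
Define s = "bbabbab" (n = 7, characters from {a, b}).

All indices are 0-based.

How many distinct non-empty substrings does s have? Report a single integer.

rank | idx | suffix
   0 |   5 | ab
   1 |   2 | abbab
   2 |   6 | b
   3 |   4 | bab
   4 |   1 | babbab
   5 |   3 | bbab
   6 |   0 | bbabbab

SA = [5, 2, 6, 4, 1, 3, 0]
i: (SA[i-1],SA[i]) lcp shared
  1: (5,2) 2 'ab'
  2: (2,6) 0 ''
  3: (6,4) 1 'b'
  4: (4,1) 3 'bab'
  5: (1,3) 1 'b'
  6: (3,0) 4 'bbab'

n(n+1)/2 = 7·8/2 = 28
Σ LCP = 0 + 2 + 0 + 1 + 3 + 1 + 4 = 11
distinct = 28 − 11 = 17

17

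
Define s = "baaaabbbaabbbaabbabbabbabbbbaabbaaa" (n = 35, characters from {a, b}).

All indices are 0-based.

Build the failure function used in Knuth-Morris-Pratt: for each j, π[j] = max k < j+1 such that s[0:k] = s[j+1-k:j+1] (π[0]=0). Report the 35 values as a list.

[0, 0, 0, 0, 0, 1, 1, 1, 2, 3, 1, 1, 1, 2, 3, 1, 1, 2, 1, 1, 2, 1, 1, 2, 1, 1, 1, 1, 2, 3, 1, 1, 2, 3, 4]

π[0] = 0
j=1 s[j]='a': π[1]=0 (border '')
j=2 s[j]='a': π[2]=0 (border '')
j=3 s[j]='a': π[3]=0 (border '')
j=4 s[j]='a': π[4]=0 (border '')
j=5 s[j]='b': π[5]=1 (border 'b')
j=6 s[j]='b': k: 1→0; π[6]=1 (border 'b')
j=7 s[j]='b': k: 1→0; π[7]=1 (border 'b')
j=8 s[j]='a': π[8]=2 (border 'ba')
j=9 s[j]='a': π[9]=3 (border 'baa')
j=10 s[j]='b': k: 3→0; π[10]=1 (border 'b')
j=11 s[j]='b': k: 1→0; π[11]=1 (border 'b')
j=12 s[j]='b': k: 1→0; π[12]=1 (border 'b')
j=13 s[j]='a': π[13]=2 (border 'ba')
j=14 s[j]='a': π[14]=3 (border 'baa')
j=15 s[j]='b': k: 3→0; π[15]=1 (border 'b')
j=16 s[j]='b': k: 1→0; π[16]=1 (border 'b')
j=17 s[j]='a': π[17]=2 (border 'ba')
j=18 s[j]='b': k: 2→0; π[18]=1 (border 'b')
j=19 s[j]='b': k: 1→0; π[19]=1 (border 'b')
j=20 s[j]='a': π[20]=2 (border 'ba')
j=21 s[j]='b': k: 2→0; π[21]=1 (border 'b')
j=22 s[j]='b': k: 1→0; π[22]=1 (border 'b')
j=23 s[j]='a': π[23]=2 (border 'ba')
j=24 s[j]='b': k: 2→0; π[24]=1 (border 'b')
j=25 s[j]='b': k: 1→0; π[25]=1 (border 'b')
j=26 s[j]='b': k: 1→0; π[26]=1 (border 'b')
j=27 s[j]='b': k: 1→0; π[27]=1 (border 'b')
j=28 s[j]='a': π[28]=2 (border 'ba')
j=29 s[j]='a': π[29]=3 (border 'baa')
j=30 s[j]='b': k: 3→0; π[30]=1 (border 'b')
j=31 s[j]='b': k: 1→0; π[31]=1 (border 'b')
j=32 s[j]='a': π[32]=2 (border 'ba')
j=33 s[j]='a': π[33]=3 (border 'baa')
j=34 s[j]='a': π[34]=4 (border 'baaa')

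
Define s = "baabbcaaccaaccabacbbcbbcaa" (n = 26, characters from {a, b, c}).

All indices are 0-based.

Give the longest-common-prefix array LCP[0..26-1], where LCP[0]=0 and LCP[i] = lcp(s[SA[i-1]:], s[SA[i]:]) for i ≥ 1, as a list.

[0, 1, 2, 2, 5, 1, 2, 1, 2, 4, 0, 2, 1, 5, 3, 1, 4, 2, 0, 3, 6, 2, 1, 4, 1, 3]

sorted suffixes:
  #0 SA[0]=25  'a'
  #1 SA[1]=24  'aa'
  #2 SA[2]=1  'aabbcaaccaaccabacbbcbbcaa'
  #3 SA[3]=6  'aaccaaccabacbbcbbcaa'
  #4 SA[4]=10  'aaccabacbbcbbcaa'
  #5 SA[5]=14  'abacbbcbbcaa'
  #6 SA[6]=2  'abbcaaccaaccabacbbcbbcaa'
  #7 SA[7]=16  'acbbcbbcaa'
  #8 SA[8]=7  'accaaccabacbbcbbcaa'
  #9 SA[9]=11  'accabacbbcbbcaa'
  #10 SA[10]=0  'baabbcaaccaaccabacbbcbbcaa'
  #11 SA[11]=15  'bacbbcbbcaa'
  #12 SA[12]=21  'bbcaa'
  #13 SA[13]=3  'bbcaaccaaccabacbbcbbcaa'
  #14 SA[14]=18  'bbcbbcaa'
  #15 SA[15]=22  'bcaa'
  #16 SA[16]=4  'bcaaccaaccabacbbcbbcaa'
  #17 SA[17]=19  'bcbbcaa'
  #18 SA[18]=23  'caa'
  #19 SA[19]=5  'caaccaaccabacbbcbbcaa'
  #20 SA[20]=9  'caaccabacbbcbbcaa'
  #21 SA[21]=13  'cabacbbcbbcaa'
  #22 SA[22]=20  'cbbcaa'
  #23 SA[23]=17  'cbbcbbcaa'
  #24 SA[24]=8  'ccaaccabacbbcbbcaa'
  #25 SA[25]=12  'ccabacbbcbbcaa'

SA = [25, 24, 1, 6, 10, 14, 2, 16, 7, 11, 0, 15, 21, 3, 18, 22, 4, 19, 23, 5, 9, 13, 20, 17, 8, 12]
[i] adj suffixes → lcp
  [1] 25/24 → 1 ('a')
  [2] 24/1 → 2 ('aa')
  [3] 1/6 → 2 ('aa')
  [4] 6/10 → 5 ('aacca')
  [5] 10/14 → 1 ('a')
  [6] 14/2 → 2 ('ab')
  [7] 2/16 → 1 ('a')
  [8] 16/7 → 2 ('ac')
  [9] 7/11 → 4 ('acca')
  [10] 11/0 → 0 ('')
  [11] 0/15 → 2 ('ba')
  [12] 15/21 → 1 ('b')
  [13] 21/3 → 5 ('bbcaa')
  [14] 3/18 → 3 ('bbc')
  [15] 18/22 → 1 ('b')
  [16] 22/4 → 4 ('bcaa')
  [17] 4/19 → 2 ('bc')
  [18] 19/23 → 0 ('')
  [19] 23/5 → 3 ('caa')
  [20] 5/9 → 6 ('caacca')
  [21] 9/13 → 2 ('ca')
  [22] 13/20 → 1 ('c')
  [23] 20/17 → 4 ('cbbc')
  [24] 17/8 → 1 ('c')
  [25] 8/12 → 3 ('cca')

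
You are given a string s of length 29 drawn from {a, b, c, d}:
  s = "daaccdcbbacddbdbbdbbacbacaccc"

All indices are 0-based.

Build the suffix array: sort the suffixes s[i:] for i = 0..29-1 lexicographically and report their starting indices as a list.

rank→(start, suffix):
  0 → (1, 'aaccdcbbacddbdbbdbbacbacaccc')
  1 → (23, 'acaccc')
  2 → (20, 'acbacaccc')
  3 → (25, 'accc')
  4 → (2, 'accdcbbacddbdbbdbbacbacaccc')
  5 → (9, 'acddbdbbdbbacbacaccc')
  6 → (22, 'bacaccc')
  7 → (19, 'bacbacaccc')
  8 → (8, 'bacddbdbbdbbacbacaccc')
  9 → (18, 'bbacbacaccc')
  10 → (7, 'bbacddbdbbdbbacbacaccc')
  11 → (15, 'bbdbbacbacaccc')
  12 → (16, 'bdbbacbacaccc')
  13 → (13, 'bdbbdbbacbacaccc')
  14 → (28, 'c')
  15 → (24, 'caccc')
  16 → (21, 'cbacaccc')
  17 → (6, 'cbbacddbdbbdbbacbacaccc')
  18 → (27, 'cc')
  19 → (26, 'ccc')
  20 → (3, 'ccdcbbacddbdbbdbbacbacaccc')
  21 → (4, 'cdcbbacddbdbbdbbacbacaccc')
  22 → (10, 'cddbdbbdbbacbacaccc')
  23 → (0, 'daaccdcbbacddbdbbdbbacbacaccc')
  24 → (17, 'dbbacbacaccc')
  25 → (14, 'dbbdbbacbacaccc')
  26 → (12, 'dbdbbdbbacbacaccc')
  27 → (5, 'dcbbacddbdbbdbbacbacaccc')
  28 → (11, 'ddbdbbdbbacbacaccc')

[1, 23, 20, 25, 2, 9, 22, 19, 8, 18, 7, 15, 16, 13, 28, 24, 21, 6, 27, 26, 3, 4, 10, 0, 17, 14, 12, 5, 11]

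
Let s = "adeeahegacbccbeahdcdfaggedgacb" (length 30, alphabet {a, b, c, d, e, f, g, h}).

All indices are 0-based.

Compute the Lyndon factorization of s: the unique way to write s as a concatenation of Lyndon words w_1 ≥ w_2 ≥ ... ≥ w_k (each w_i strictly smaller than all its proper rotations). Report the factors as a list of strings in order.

["adeeaheg", "acbccbeahdcdfaggedg", "acb"]

emit factor 1: 'adeeaheg' (i=0, period=8)
emit factor 2: 'acbccbeahdcdfaggedg' (i=8, period=19)
emit factor 3: 'acb' (i=27, period=3)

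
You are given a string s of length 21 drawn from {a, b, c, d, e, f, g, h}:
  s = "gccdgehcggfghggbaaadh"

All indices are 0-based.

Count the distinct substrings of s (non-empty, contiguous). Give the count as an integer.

sorted suffixes:
  #0 SA[0]=16  'aaadh'
  #1 SA[1]=17  'aadh'
  #2 SA[2]=18  'adh'
  #3 SA[3]=15  'baaadh'
  #4 SA[4]=1  'ccdgehcggfghggbaaadh'
  #5 SA[5]=2  'cdgehcggfghggbaaadh'
  #6 SA[6]=7  'cggfghggbaaadh'
  #7 SA[7]=3  'dgehcggfghggbaaadh'
  #8 SA[8]=19  'dh'
  #9 SA[9]=5  'ehcggfghggbaaadh'
  #10 SA[10]=10  'fghggbaaadh'
  #11 SA[11]=14  'gbaaadh'
  #12 SA[12]=0  'gccdgehcggfghggbaaadh'
  #13 SA[13]=4  'gehcggfghggbaaadh'
  #14 SA[14]=9  'gfghggbaaadh'
  #15 SA[15]=13  'ggbaaadh'
  #16 SA[16]=8  'ggfghggbaaadh'
  #17 SA[17]=11  'ghggbaaadh'
  #18 SA[18]=20  'h'
  #19 SA[19]=6  'hcggfghggbaaadh'
  #20 SA[20]=12  'hggbaaadh'

SA = [16, 17, 18, 15, 1, 2, 7, 3, 19, 5, 10, 14, 0, 4, 9, 13, 8, 11, 20, 6, 12]
i: (SA[i-1],SA[i]) lcp shared
  1: (16,17) 2 'aa'
  2: (17,18) 1 'a'
  3: (18,15) 0 ''
  4: (15,1) 0 ''
  5: (1,2) 1 'c'
  6: (2,7) 1 'c'
  7: (7,3) 0 ''
  8: (3,19) 1 'd'
  9: (19,5) 0 ''
  10: (5,10) 0 ''
  11: (10,14) 0 ''
  12: (14,0) 1 'g'
  13: (0,4) 1 'g'
  14: (4,9) 1 'g'
  15: (9,13) 1 'g'
  16: (13,8) 2 'gg'
  17: (8,11) 1 'g'
  18: (11,20) 0 ''
  19: (20,6) 1 'h'
  20: (6,12) 1 'h'

n(n+1)/2 = 21·22/2 = 231
Σ LCP = 0 + 2 + 1 + 0 + 0 + 1 + 1 + 0 + 1 + 0 + 0 + 0 + 1 + 1 + 1 + 1 + 2 + 1 + 0 + 1 + 1 = 15
distinct = 231 − 15 = 216

216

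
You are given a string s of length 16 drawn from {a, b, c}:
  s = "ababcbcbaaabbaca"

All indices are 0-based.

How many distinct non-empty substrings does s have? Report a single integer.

rank | idx | suffix
   0 |  15 | a
   1 |   8 | aaabbaca
   2 |   9 | aabbaca
   3 |   0 | ababcbcbaaabbaca
   4 |  10 | abbaca
   5 |   2 | abcbcbaaabbaca
   6 |  13 | aca
   7 |   7 | baaabbaca
   8 |   1 | babcbcbaaabbaca
   9 |  12 | baca
  10 |  11 | bbaca
  11 |   5 | bcbaaabbaca
  12 |   3 | bcbcbaaabbaca
  13 |  14 | ca
  14 |   6 | cbaaabbaca
  15 |   4 | cbcbaaabbaca

SA = [15, 8, 9, 0, 10, 2, 13, 7, 1, 12, 11, 5, 3, 14, 6, 4]
i: (SA[i-1],SA[i]) lcp shared
  1: (15,8) 1 'a'
  2: (8,9) 2 'aa'
  3: (9,0) 1 'a'
  4: (0,10) 2 'ab'
  5: (10,2) 2 'ab'
  6: (2,13) 1 'a'
  7: (13,7) 0 ''
  8: (7,1) 2 'ba'
  9: (1,12) 2 'ba'
  10: (12,11) 1 'b'
  11: (11,5) 1 'b'
  12: (5,3) 3 'bcb'
  13: (3,14) 0 ''
  14: (14,6) 1 'c'
  15: (6,4) 2 'cb'

n(n+1)/2 = 16·17/2 = 136
Σ LCP = 0 + 1 + 2 + 1 + 2 + 2 + 1 + 0 + 2 + 2 + 1 + 1 + 3 + 0 + 1 + 2 = 21
distinct = 136 − 21 = 115

115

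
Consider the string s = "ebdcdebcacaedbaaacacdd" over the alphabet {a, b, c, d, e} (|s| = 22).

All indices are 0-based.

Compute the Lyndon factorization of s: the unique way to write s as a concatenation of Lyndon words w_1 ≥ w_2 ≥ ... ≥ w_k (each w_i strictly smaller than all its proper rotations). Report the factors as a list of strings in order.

emit factor 1: 'e' (i=0, period=1)
emit factor 2: 'bdcde' (i=1, period=5)
emit factor 3: 'bc' (i=6, period=2)
emit factor 4: 'acaedb' (i=8, period=6)
emit factor 5: 'aaacacdd' (i=14, period=8)

["e", "bdcde", "bc", "acaedb", "aaacacdd"]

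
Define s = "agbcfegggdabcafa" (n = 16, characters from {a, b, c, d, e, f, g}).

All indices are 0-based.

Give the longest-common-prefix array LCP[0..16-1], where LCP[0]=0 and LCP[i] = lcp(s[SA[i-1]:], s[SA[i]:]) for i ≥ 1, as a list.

[0, 1, 1, 1, 0, 2, 0, 1, 0, 0, 0, 1, 0, 1, 1, 2]

sorted suffixes:
  #0 SA[0]=15  'a'
  #1 SA[1]=10  'abcafa'
  #2 SA[2]=13  'afa'
  #3 SA[3]=0  'agbcfegggdabcafa'
  #4 SA[4]=11  'bcafa'
  #5 SA[5]=2  'bcfegggdabcafa'
  #6 SA[6]=12  'cafa'
  #7 SA[7]=3  'cfegggdabcafa'
  #8 SA[8]=9  'dabcafa'
  #9 SA[9]=5  'egggdabcafa'
  #10 SA[10]=14  'fa'
  #11 SA[11]=4  'fegggdabcafa'
  #12 SA[12]=1  'gbcfegggdabcafa'
  #13 SA[13]=8  'gdabcafa'
  #14 SA[14]=7  'ggdabcafa'
  #15 SA[15]=6  'gggdabcafa'

SA = [15, 10, 13, 0, 11, 2, 12, 3, 9, 5, 14, 4, 1, 8, 7, 6]
rank  pair      lcp
   1  s[15:],s[10:]  1  'a'
   2  s[10:],s[13:]  1  'a'
   3  s[13:],s[0:]  1  'a'
   4  s[0:],s[11:]  0  ''
   5  s[11:],s[2:]  2  'bc'
   6  s[2:],s[12:]  0  ''
   7  s[12:],s[3:]  1  'c'
   8  s[3:],s[9:]  0  ''
   9  s[9:],s[5:]  0  ''
  10  s[5:],s[14:]  0  ''
  11  s[14:],s[4:]  1  'f'
  12  s[4:],s[1:]  0  ''
  13  s[1:],s[8:]  1  'g'
  14  s[8:],s[7:]  1  'g'
  15  s[7:],s[6:]  2  'gg'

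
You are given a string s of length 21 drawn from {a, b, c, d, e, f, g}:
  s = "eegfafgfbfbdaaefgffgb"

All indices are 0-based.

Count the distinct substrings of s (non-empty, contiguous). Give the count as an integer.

210

rank→(start, suffix):
  0 → (12, 'aaefgffgb')
  1 → (13, 'aefgffgb')
  2 → (4, 'afgfbfbdaaefgffgb')
  3 → (20, 'b')
  4 → (10, 'bdaaefgffgb')
  5 → (8, 'bfbdaaefgffgb')
  6 → (11, 'daaefgffgb')
  7 → (0, 'eegfafgfbfbdaaefgffgb')
  8 → (14, 'efgffgb')
  9 → (1, 'egfafgfbfbdaaefgffgb')
  10 → (3, 'fafgfbfbdaaefgffgb')
  11 → (9, 'fbdaaefgffgb')
  12 → (7, 'fbfbdaaefgffgb')
  13 → (17, 'ffgb')
  14 → (18, 'fgb')
  15 → (5, 'fgfbfbdaaefgffgb')
  16 → (15, 'fgffgb')
  17 → (19, 'gb')
  18 → (2, 'gfafgfbfbdaaefgffgb')
  19 → (6, 'gfbfbdaaefgffgb')
  20 → (16, 'gffgb')

SA = [12, 13, 4, 20, 10, 8, 11, 0, 14, 1, 3, 9, 7, 17, 18, 5, 15, 19, 2, 6, 16]
i: (SA[i-1],SA[i]) lcp shared
  1: (12,13) 1 'a'
  2: (13,4) 1 'a'
  3: (4,20) 0 ''
  4: (20,10) 1 'b'
  5: (10,8) 1 'b'
  6: (8,11) 0 ''
  7: (11,0) 0 ''
  8: (0,14) 1 'e'
  9: (14,1) 1 'e'
  10: (1,3) 0 ''
  11: (3,9) 1 'f'
  12: (9,7) 2 'fb'
  13: (7,17) 1 'f'
  14: (17,18) 1 'f'
  15: (18,5) 2 'fg'
  16: (5,15) 3 'fgf'
  17: (15,19) 0 ''
  18: (19,2) 1 'g'
  19: (2,6) 2 'gf'
  20: (6,16) 2 'gf'

n(n+1)/2 = 21·22/2 = 231
Σ LCP = 0 + 1 + 1 + 0 + 1 + 1 + 0 + 0 + 1 + 1 + 0 + 1 + 2 + 1 + 1 + 2 + 3 + 0 + 1 + 2 + 2 = 21
distinct = 231 − 21 = 210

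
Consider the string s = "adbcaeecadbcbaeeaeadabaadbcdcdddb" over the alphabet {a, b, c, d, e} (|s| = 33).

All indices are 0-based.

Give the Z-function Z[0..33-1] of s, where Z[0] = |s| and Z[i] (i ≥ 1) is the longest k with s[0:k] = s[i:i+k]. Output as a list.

Z[0]=33
i=1: fresh scan; Z[1]=0
i=2: fresh scan; Z[2]=0
i=3: fresh scan; Z[3]=0
i=4: fresh scan; Z[4]=1 extend→box=[4,5)
i=5: fresh scan; Z[5]=0
i=6: fresh scan; Z[6]=0
i=7: fresh scan; Z[7]=0
i=8: fresh scan; Z[8]=4 extend→box=[8,12)
i=9: min(r-i=3, Z[1]=0)=0; Z[9]=0
i=10: min(r-i=2, Z[2]=0)=0; Z[10]=0
i=11: min(r-i=1, Z[3]=0)=0; Z[11]=0
i=12: fresh scan; Z[12]=0
i=13: fresh scan; Z[13]=1 extend→box=[13,14)
i=14: fresh scan; Z[14]=0
i=15: fresh scan; Z[15]=0
i=16: fresh scan; Z[16]=1 extend→box=[16,17)
i=17: fresh scan; Z[17]=0
i=18: fresh scan; Z[18]=2 extend→box=[18,20)
i=19: min(r-i=1, Z[1]=0)=0; Z[19]=0
i=20: fresh scan; Z[20]=1 extend→box=[20,21)
i=21: fresh scan; Z[21]=0
i=22: fresh scan; Z[22]=1 extend→box=[22,23)
i=23: fresh scan; Z[23]=4 extend→box=[23,27)
i=24: min(r-i=3, Z[1]=0)=0; Z[24]=0
i=25: min(r-i=2, Z[2]=0)=0; Z[25]=0
i=26: min(r-i=1, Z[3]=0)=0; Z[26]=0
i=27: fresh scan; Z[27]=0
i=28: fresh scan; Z[28]=0
i=29: fresh scan; Z[29]=0
i=30: fresh scan; Z[30]=0
i=31: fresh scan; Z[31]=0
i=32: fresh scan; Z[32]=0

[33, 0, 0, 0, 1, 0, 0, 0, 4, 0, 0, 0, 0, 1, 0, 0, 1, 0, 2, 0, 1, 0, 1, 4, 0, 0, 0, 0, 0, 0, 0, 0, 0]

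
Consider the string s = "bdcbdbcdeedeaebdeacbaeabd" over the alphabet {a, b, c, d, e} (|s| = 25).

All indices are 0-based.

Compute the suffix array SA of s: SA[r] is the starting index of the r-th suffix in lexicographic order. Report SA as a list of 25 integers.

[22, 17, 20, 12, 19, 5, 23, 3, 0, 14, 18, 2, 6, 24, 4, 1, 15, 10, 7, 21, 16, 11, 13, 9, 8]

rank→(start, suffix):
  0 → (22, 'abd')
  1 → (17, 'acbaeabd')
  2 → (20, 'aeabd')
  3 → (12, 'aebdeacbaeabd')
  4 → (19, 'baeabd')
  5 → (5, 'bcdeedeaebdeacbaeabd')
  6 → (23, 'bd')
  7 → (3, 'bdbcdeedeaebdeacbaeabd')
  8 → (0, 'bdcbdbcdeedeaebdeacbaeabd')
  9 → (14, 'bdeacbaeabd')
  10 → (18, 'cbaeabd')
  11 → (2, 'cbdbcdeedeaebdeacbaeabd')
  12 → (6, 'cdeedeaebdeacbaeabd')
  13 → (24, 'd')
  14 → (4, 'dbcdeedeaebdeacbaeabd')
  15 → (1, 'dcbdbcdeedeaebdeacbaeabd')
  16 → (15, 'deacbaeabd')
  17 → (10, 'deaebdeacbaeabd')
  18 → (7, 'deedeaebdeacbaeabd')
  19 → (21, 'eabd')
  20 → (16, 'eacbaeabd')
  21 → (11, 'eaebdeacbaeabd')
  22 → (13, 'ebdeacbaeabd')
  23 → (9, 'edeaebdeacbaeabd')
  24 → (8, 'eedeaebdeacbaeabd')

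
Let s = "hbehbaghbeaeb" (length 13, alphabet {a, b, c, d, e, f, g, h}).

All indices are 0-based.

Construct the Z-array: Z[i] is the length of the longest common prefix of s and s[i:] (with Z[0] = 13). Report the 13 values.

[13, 0, 0, 2, 0, 0, 0, 3, 0, 0, 0, 0, 0]

Z[0]=13
i=1: outside box; Z[1]=0
i=2: outside box; Z[2]=0
i=3: outside box; Z[3]=2 extend→box=[3,5)
i=4: min(r-i=1, Z[1]=0)=0; Z[4]=0
i=5: outside box; Z[5]=0
i=6: outside box; Z[6]=0
i=7: outside box; Z[7]=3 extend→box=[7,10)
i=8: min(r-i=2, Z[1]=0)=0; Z[8]=0
i=9: min(r-i=1, Z[2]=0)=0; Z[9]=0
i=10: outside box; Z[10]=0
i=11: outside box; Z[11]=0
i=12: outside box; Z[12]=0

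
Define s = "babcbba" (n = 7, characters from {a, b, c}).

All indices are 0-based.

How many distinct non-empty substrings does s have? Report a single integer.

23

sorted suffixes:
  #0 SA[0]=6  'a'
  #1 SA[1]=1  'abcbba'
  #2 SA[2]=5  'ba'
  #3 SA[3]=0  'babcbba'
  #4 SA[4]=4  'bba'
  #5 SA[5]=2  'bcbba'
  #6 SA[6]=3  'cbba'

SA = [6, 1, 5, 0, 4, 2, 3]
[i] adj suffixes → lcp
  [1] 6/1 → 1 ('a')
  [2] 1/5 → 0 ('')
  [3] 5/0 → 2 ('ba')
  [4] 0/4 → 1 ('b')
  [5] 4/2 → 1 ('b')
  [6] 2/3 → 0 ('')

n(n+1)/2 = 7·8/2 = 28
Σ LCP = 0 + 1 + 0 + 2 + 1 + 1 + 0 = 5
distinct = 28 − 5 = 23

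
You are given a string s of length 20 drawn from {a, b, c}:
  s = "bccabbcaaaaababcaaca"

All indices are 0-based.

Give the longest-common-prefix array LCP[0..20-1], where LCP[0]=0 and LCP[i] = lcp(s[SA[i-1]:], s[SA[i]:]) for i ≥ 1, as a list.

rank→(start, suffix):
  0 → (19, 'a')
  1 → (7, 'aaaaababcaaca')
  2 → (8, 'aaaababcaaca')
  3 → (9, 'aaababcaaca')
  4 → (10, 'aababcaaca')
  5 → (16, 'aaca')
  6 → (11, 'ababcaaca')
  7 → (3, 'abbcaaaaababcaaca')
  8 → (13, 'abcaaca')
  9 → (17, 'aca')
  10 → (12, 'babcaaca')
  11 → (4, 'bbcaaaaababcaaca')
  12 → (5, 'bcaaaaababcaaca')
  13 → (14, 'bcaaca')
  14 → (0, 'bccabbcaaaaababcaaca')
  15 → (18, 'ca')
  16 → (6, 'caaaaababcaaca')
  17 → (15, 'caaca')
  18 → (2, 'cabbcaaaaababcaaca')
  19 → (1, 'ccabbcaaaaababcaaca')

SA = [19, 7, 8, 9, 10, 16, 11, 3, 13, 17, 12, 4, 5, 14, 0, 18, 6, 15, 2, 1]
rank  pair      lcp
   1  s[19:],s[7:]  1  'a'
   2  s[7:],s[8:]  4  'aaaa'
   3  s[8:],s[9:]  3  'aaa'
   4  s[9:],s[10:]  2  'aa'
   5  s[10:],s[16:]  2  'aa'
   6  s[16:],s[11:]  1  'a'
   7  s[11:],s[3:]  2  'ab'
   8  s[3:],s[13:]  2  'ab'
   9  s[13:],s[17:]  1  'a'
  10  s[17:],s[12:]  0  ''
  11  s[12:],s[4:]  1  'b'
  12  s[4:],s[5:]  1  'b'
  13  s[5:],s[14:]  4  'bcaa'
  14  s[14:],s[0:]  2  'bc'
  15  s[0:],s[18:]  0  ''
  16  s[18:],s[6:]  2  'ca'
  17  s[6:],s[15:]  3  'caa'
  18  s[15:],s[2:]  2  'ca'
  19  s[2:],s[1:]  1  'c'

[0, 1, 4, 3, 2, 2, 1, 2, 2, 1, 0, 1, 1, 4, 2, 0, 2, 3, 2, 1]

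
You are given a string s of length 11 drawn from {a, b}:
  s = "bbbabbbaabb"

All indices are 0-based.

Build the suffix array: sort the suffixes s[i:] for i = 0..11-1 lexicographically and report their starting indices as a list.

rank→(start, suffix):
  0 → (7, 'aabb')
  1 → (8, 'abb')
  2 → (3, 'abbbaabb')
  3 → (10, 'b')
  4 → (6, 'baabb')
  5 → (2, 'babbbaabb')
  6 → (9, 'bb')
  7 → (5, 'bbaabb')
  8 → (1, 'bbabbbaabb')
  9 → (4, 'bbbaabb')
  10 → (0, 'bbbabbbaabb')

[7, 8, 3, 10, 6, 2, 9, 5, 1, 4, 0]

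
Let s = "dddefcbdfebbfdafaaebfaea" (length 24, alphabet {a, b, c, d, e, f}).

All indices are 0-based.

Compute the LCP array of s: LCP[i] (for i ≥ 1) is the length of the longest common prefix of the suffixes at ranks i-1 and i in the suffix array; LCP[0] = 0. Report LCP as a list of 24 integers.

[0, 1, 1, 2, 1, 0, 1, 1, 2, 0, 0, 1, 2, 1, 1, 0, 1, 2, 1, 0, 2, 1, 1, 1]

rank→(start, suffix):
  0 → (23, 'a')
  1 → (16, 'aaebfaea')
  2 → (21, 'aea')
  3 → (17, 'aebfaea')
  4 → (14, 'afaaebfaea')
  5 → (10, 'bbfdafaaebfaea')
  6 → (6, 'bdfebbfdafaaebfaea')
  7 → (19, 'bfaea')
  8 → (11, 'bfdafaaebfaea')
  9 → (5, 'cbdfebbfdafaaebfaea')
  10 → (13, 'dafaaebfaea')
  11 → (0, 'dddefcbdfebbfdafaaebfaea')
  12 → (1, 'ddefcbdfebbfdafaaebfaea')
  13 → (2, 'defcbdfebbfdafaaebfaea')
  14 → (7, 'dfebbfdafaaebfaea')
  15 → (22, 'ea')
  16 → (9, 'ebbfdafaaebfaea')
  17 → (18, 'ebfaea')
  18 → (3, 'efcbdfebbfdafaaebfaea')
  19 → (15, 'faaebfaea')
  20 → (20, 'faea')
  21 → (4, 'fcbdfebbfdafaaebfaea')
  22 → (12, 'fdafaaebfaea')
  23 → (8, 'febbfdafaaebfaea')

SA = [23, 16, 21, 17, 14, 10, 6, 19, 11, 5, 13, 0, 1, 2, 7, 22, 9, 18, 3, 15, 20, 4, 12, 8]
[i] adj suffixes → lcp
  [1] 23/16 → 1 ('a')
  [2] 16/21 → 1 ('a')
  [3] 21/17 → 2 ('ae')
  [4] 17/14 → 1 ('a')
  [5] 14/10 → 0 ('')
  [6] 10/6 → 1 ('b')
  [7] 6/19 → 1 ('b')
  [8] 19/11 → 2 ('bf')
  [9] 11/5 → 0 ('')
  [10] 5/13 → 0 ('')
  [11] 13/0 → 1 ('d')
  [12] 0/1 → 2 ('dd')
  [13] 1/2 → 1 ('d')
  [14] 2/7 → 1 ('d')
  [15] 7/22 → 0 ('')
  [16] 22/9 → 1 ('e')
  [17] 9/18 → 2 ('eb')
  [18] 18/3 → 1 ('e')
  [19] 3/15 → 0 ('')
  [20] 15/20 → 2 ('fa')
  [21] 20/4 → 1 ('f')
  [22] 4/12 → 1 ('f')
  [23] 12/8 → 1 ('f')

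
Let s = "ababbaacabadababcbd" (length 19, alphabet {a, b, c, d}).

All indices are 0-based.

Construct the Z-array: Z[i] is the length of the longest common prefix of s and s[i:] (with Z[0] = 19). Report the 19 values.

[19, 0, 2, 0, 0, 1, 1, 0, 3, 0, 1, 0, 4, 0, 2, 0, 0, 0, 0]

Z[0]=19
i=1: i≥r, start 0; Z[1]=0
i=2: i≥r, start 0; Z[2]=2 grow→box=[2,4)
i=3: min(r-i=1, Z[1]=0)=0; Z[3]=0
i=4: i≥r, start 0; Z[4]=0
i=5: i≥r, start 0; Z[5]=1 grow→box=[5,6)
i=6: i≥r, start 0; Z[6]=1 grow→box=[6,7)
i=7: i≥r, start 0; Z[7]=0
i=8: i≥r, start 0; Z[8]=3 grow→box=[8,11)
i=9: min(r-i=2, Z[1]=0)=0; Z[9]=0
i=10: min(r-i=1, Z[2]=2)=1; Z[10]=1
i=11: i≥r, start 0; Z[11]=0
i=12: i≥r, start 0; Z[12]=4 grow→box=[12,16)
i=13: min(r-i=3, Z[1]=0)=0; Z[13]=0
i=14: min(r-i=2, Z[2]=2)=2; Z[14]=2
i=15: min(r-i=1, Z[3]=0)=0; Z[15]=0
i=16: i≥r, start 0; Z[16]=0
i=17: i≥r, start 0; Z[17]=0
i=18: i≥r, start 0; Z[18]=0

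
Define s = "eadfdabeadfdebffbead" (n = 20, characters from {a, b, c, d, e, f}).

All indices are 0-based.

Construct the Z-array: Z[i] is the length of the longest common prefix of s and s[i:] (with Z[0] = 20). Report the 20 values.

[20, 0, 0, 0, 0, 0, 0, 5, 0, 0, 0, 0, 1, 0, 0, 0, 0, 3, 0, 0]

Z[0]=20
i=1: outside box; Z[1]=0
i=2: outside box; Z[2]=0
i=3: outside box; Z[3]=0
i=4: outside box; Z[4]=0
i=5: outside box; Z[5]=0
i=6: outside box; Z[6]=0
i=7: outside box; Z[7]=5 extend→box=[7,12)
i=8: min(r-i=4, Z[1]=0)=0; Z[8]=0
i=9: min(r-i=3, Z[2]=0)=0; Z[9]=0
i=10: min(r-i=2, Z[3]=0)=0; Z[10]=0
i=11: min(r-i=1, Z[4]=0)=0; Z[11]=0
i=12: outside box; Z[12]=1 extend→box=[12,13)
i=13: outside box; Z[13]=0
i=14: outside box; Z[14]=0
i=15: outside box; Z[15]=0
i=16: outside box; Z[16]=0
i=17: outside box; Z[17]=3 extend→box=[17,20)
i=18: min(r-i=2, Z[1]=0)=0; Z[18]=0
i=19: min(r-i=1, Z[2]=0)=0; Z[19]=0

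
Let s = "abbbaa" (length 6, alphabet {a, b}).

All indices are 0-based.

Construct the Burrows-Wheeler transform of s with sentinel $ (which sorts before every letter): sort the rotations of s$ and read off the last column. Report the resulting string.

aab$bba

rank  rotation last
    0  $abbbaa  a
    1  a$abbba  a
    2  aa$abbb  b
    3  abbbaa$  $
    4  baa$abb  b
    5  bbaa$ab  b
    6  bbbaa$a  a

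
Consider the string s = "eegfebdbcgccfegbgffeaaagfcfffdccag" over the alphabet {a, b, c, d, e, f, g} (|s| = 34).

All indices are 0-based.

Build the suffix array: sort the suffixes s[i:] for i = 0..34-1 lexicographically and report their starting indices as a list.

rank→(start, suffix):
  0 → (20, 'aaagfcfffdccag')
  1 → (21, 'aagfcfffdccag')
  2 → (32, 'ag')
  3 → (22, 'agfcfffdccag')
  4 → (7, 'bcgccfegbgffeaaagfcfffdccag')
  5 → (5, 'bdbcgccfegbgffeaaagfcfffdccag')
  6 → (15, 'bgffeaaagfcfffdccag')
  7 → (31, 'cag')
  8 → (30, 'ccag')
  9 → (10, 'ccfegbgffeaaagfcfffdccag')
  10 → (11, 'cfegbgffeaaagfcfffdccag')
  11 → (25, 'cfffdccag')
  12 → (8, 'cgccfegbgffeaaagfcfffdccag')
  13 → (6, 'dbcgccfegbgffeaaagfcfffdccag')
  14 → (29, 'dccag')
  15 → (19, 'eaaagfcfffdccag')
  16 → (4, 'ebdbcgccfegbgffeaaagfcfffdccag')
  17 → (0, 'eegfebdbcgccfegbgffeaaagfcfffdccag')
  18 → (13, 'egbgffeaaagfcfffdccag')
  19 → (1, 'egfebdbcgccfegbgffeaaagfcfffdccag')
  20 → (24, 'fcfffdccag')
  21 → (28, 'fdccag')
  22 → (18, 'feaaagfcfffdccag')
  23 → (3, 'febdbcgccfegbgffeaaagfcfffdccag')
  24 → (12, 'fegbgffeaaagfcfffdccag')
  25 → (27, 'ffdccag')
  26 → (17, 'ffeaaagfcfffdccag')
  27 → (26, 'fffdccag')
  28 → (33, 'g')
  29 → (14, 'gbgffeaaagfcfffdccag')
  30 → (9, 'gccfegbgffeaaagfcfffdccag')
  31 → (23, 'gfcfffdccag')
  32 → (2, 'gfebdbcgccfegbgffeaaagfcfffdccag')
  33 → (16, 'gffeaaagfcfffdccag')

[20, 21, 32, 22, 7, 5, 15, 31, 30, 10, 11, 25, 8, 6, 29, 19, 4, 0, 13, 1, 24, 28, 18, 3, 12, 27, 17, 26, 33, 14, 9, 23, 2, 16]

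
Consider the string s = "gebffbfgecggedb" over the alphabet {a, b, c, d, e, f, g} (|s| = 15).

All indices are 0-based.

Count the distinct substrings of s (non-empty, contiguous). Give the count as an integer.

108

rank | idx | suffix
   0 |  14 | b
   1 |   2 | bffbfgecggedb
   2 |   5 | bfgecggedb
   3 |   9 | cggedb
   4 |  13 | db
   5 |   1 | ebffbfgecggedb
   6 |   8 | ecggedb
   7 |  12 | edb
   8 |   4 | fbfgecggedb
   9 |   3 | ffbfgecggedb
  10 |   6 | fgecggedb
  11 |   0 | gebffbfgecggedb
  12 |   7 | gecggedb
  13 |  11 | gedb
  14 |  10 | ggedb

SA = [14, 2, 5, 9, 13, 1, 8, 12, 4, 3, 6, 0, 7, 11, 10]
i: (SA[i-1],SA[i]) lcp shared
  1: (14,2) 1 'b'
  2: (2,5) 2 'bf'
  3: (5,9) 0 ''
  4: (9,13) 0 ''
  5: (13,1) 0 ''
  6: (1,8) 1 'e'
  7: (8,12) 1 'e'
  8: (12,4) 0 ''
  9: (4,3) 1 'f'
  10: (3,6) 1 'f'
  11: (6,0) 0 ''
  12: (0,7) 2 'ge'
  13: (7,11) 2 'ge'
  14: (11,10) 1 'g'

n(n+1)/2 = 15·16/2 = 120
Σ LCP = 0 + 1 + 2 + 0 + 0 + 0 + 1 + 1 + 0 + 1 + 1 + 0 + 2 + 2 + 1 = 12
distinct = 120 − 12 = 108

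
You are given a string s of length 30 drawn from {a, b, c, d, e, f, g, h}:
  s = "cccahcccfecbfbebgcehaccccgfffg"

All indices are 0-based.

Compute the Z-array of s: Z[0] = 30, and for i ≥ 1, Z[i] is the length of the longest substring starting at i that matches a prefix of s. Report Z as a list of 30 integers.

Z[0]=30
i=1: i≥r, start 0; Z[1]=2 scan→box=[1,3)
i=2: min(r-i=1, Z[1]=2)=1; Z[2]=1
i=3: i≥r, start 0; Z[3]=0
i=4: i≥r, start 0; Z[4]=0
i=5: i≥r, start 0; Z[5]=3 scan→box=[5,8)
i=6: min(r-i=2, Z[1]=2)=2; Z[6]=2
i=7: min(r-i=1, Z[2]=1)=1; Z[7]=1
i=8: i≥r, start 0; Z[8]=0
i=9: i≥r, start 0; Z[9]=0
i=10: i≥r, start 0; Z[10]=1 scan→box=[10,11)
i=11: i≥r, start 0; Z[11]=0
i=12: i≥r, start 0; Z[12]=0
i=13: i≥r, start 0; Z[13]=0
i=14: i≥r, start 0; Z[14]=0
i=15: i≥r, start 0; Z[15]=0
i=16: i≥r, start 0; Z[16]=0
i=17: i≥r, start 0; Z[17]=1 scan→box=[17,18)
i=18: i≥r, start 0; Z[18]=0
i=19: i≥r, start 0; Z[19]=0
i=20: i≥r, start 0; Z[20]=0
i=21: i≥r, start 0; Z[21]=3 scan→box=[21,24)
i=22: min(r-i=2, Z[1]=2)=2; Z[22]=3 scan→box=[22,25)
i=23: min(r-i=2, Z[1]=2)=2; Z[23]=2
i=24: min(r-i=1, Z[2]=1)=1; Z[24]=1
i=25: i≥r, start 0; Z[25]=0
i=26: i≥r, start 0; Z[26]=0
i=27: i≥r, start 0; Z[27]=0
i=28: i≥r, start 0; Z[28]=0
i=29: i≥r, start 0; Z[29]=0

[30, 2, 1, 0, 0, 3, 2, 1, 0, 0, 1, 0, 0, 0, 0, 0, 0, 1, 0, 0, 0, 3, 3, 2, 1, 0, 0, 0, 0, 0]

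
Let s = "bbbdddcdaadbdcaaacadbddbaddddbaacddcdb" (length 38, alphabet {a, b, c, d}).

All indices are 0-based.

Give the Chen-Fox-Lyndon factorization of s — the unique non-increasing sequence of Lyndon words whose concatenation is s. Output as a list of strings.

emit factor 1: 'bbbdddcd' (i=0, period=8)
emit factor 2: 'aadbdc' (i=8, period=6)
emit factor 3: 'aaacadbddbaddddbaacddcdb' (i=14, period=24)

["bbbdddcd", "aadbdc", "aaacadbddbaddddbaacddcdb"]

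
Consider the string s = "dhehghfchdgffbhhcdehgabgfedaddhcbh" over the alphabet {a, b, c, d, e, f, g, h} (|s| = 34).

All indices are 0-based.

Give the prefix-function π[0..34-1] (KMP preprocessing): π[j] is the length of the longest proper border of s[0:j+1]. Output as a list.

[0, 0, 0, 0, 0, 0, 0, 0, 0, 1, 0, 0, 0, 0, 0, 0, 0, 1, 0, 0, 0, 0, 0, 0, 0, 0, 1, 0, 1, 1, 2, 0, 0, 0]

π[0] = 0
j=1 s[j]='h': π[1]=0 (border '')
j=2 s[j]='e': π[2]=0 (border '')
j=3 s[j]='h': π[3]=0 (border '')
j=4 s[j]='g': π[4]=0 (border '')
j=5 s[j]='h': π[5]=0 (border '')
j=6 s[j]='f': π[6]=0 (border '')
j=7 s[j]='c': π[7]=0 (border '')
j=8 s[j]='h': π[8]=0 (border '')
j=9 s[j]='d': π[9]=1 (border 'd')
j=10 s[j]='g': k: 1→0; π[10]=0 (border '')
j=11 s[j]='f': π[11]=0 (border '')
j=12 s[j]='f': π[12]=0 (border '')
j=13 s[j]='b': π[13]=0 (border '')
j=14 s[j]='h': π[14]=0 (border '')
j=15 s[j]='h': π[15]=0 (border '')
j=16 s[j]='c': π[16]=0 (border '')
j=17 s[j]='d': π[17]=1 (border 'd')
j=18 s[j]='e': k: 1→0; π[18]=0 (border '')
j=19 s[j]='h': π[19]=0 (border '')
j=20 s[j]='g': π[20]=0 (border '')
j=21 s[j]='a': π[21]=0 (border '')
j=22 s[j]='b': π[22]=0 (border '')
j=23 s[j]='g': π[23]=0 (border '')
j=24 s[j]='f': π[24]=0 (border '')
j=25 s[j]='e': π[25]=0 (border '')
j=26 s[j]='d': π[26]=1 (border 'd')
j=27 s[j]='a': k: 1→0; π[27]=0 (border '')
j=28 s[j]='d': π[28]=1 (border 'd')
j=29 s[j]='d': k: 1→0; π[29]=1 (border 'd')
j=30 s[j]='h': π[30]=2 (border 'dh')
j=31 s[j]='c': k: 2→0; π[31]=0 (border '')
j=32 s[j]='b': π[32]=0 (border '')
j=33 s[j]='h': π[33]=0 (border '')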